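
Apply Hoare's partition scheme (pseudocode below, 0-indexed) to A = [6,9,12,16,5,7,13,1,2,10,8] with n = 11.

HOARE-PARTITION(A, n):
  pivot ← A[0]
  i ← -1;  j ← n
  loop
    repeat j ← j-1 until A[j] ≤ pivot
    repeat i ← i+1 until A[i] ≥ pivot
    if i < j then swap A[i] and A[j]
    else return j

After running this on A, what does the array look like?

pivot=6
j stops at 8 (2), i stops at 0 (6); swap ⇒ [2,9,12,16,5,7,13,1,6,10,8]
j stops at 7 (1), i stops at 1 (9); swap ⇒ [2,1,12,16,5,7,13,9,6,10,8]
j stops at 4 (5), i stops at 2 (12); swap ⇒ [2,1,5,16,12,7,13,9,6,10,8]
j stops at 2, i stops at 3; i≥j ⇒ return 2. A=[2,1,5,16,12,7,13,9,6,10,8]

[2,1,5,16,12,7,13,9,6,10,8]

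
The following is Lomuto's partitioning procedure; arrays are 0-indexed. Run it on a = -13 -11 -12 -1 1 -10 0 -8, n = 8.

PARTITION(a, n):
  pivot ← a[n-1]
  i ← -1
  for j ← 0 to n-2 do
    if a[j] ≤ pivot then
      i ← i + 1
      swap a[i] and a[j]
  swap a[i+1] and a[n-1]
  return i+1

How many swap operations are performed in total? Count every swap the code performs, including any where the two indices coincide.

pivot = a[7] = -8; i = -1
j=0: a[0]=-13 ≤ -8 → i=0, swap a[0],a[0] (no change) → -13 -11 -12 -1 1 -10 0 -8
j=1: a[1]=-11 ≤ -8 → i=1, swap a[1],a[1] (no change) → -13 -11 -12 -1 1 -10 0 -8
j=2: a[2]=-12 ≤ -8 → i=2, swap a[2],a[2] (no change) → -13 -11 -12 -1 1 -10 0 -8
j=3: a[3]=-1 > -8 → no swap
j=4: a[4]=1 > -8 → no swap
j=5: a[5]=-10 ≤ -8 → i=3, swap a[3],a[5] → -13 -11 -12 -10 1 -1 0 -8
j=6: a[6]=0 > -8 → no swap
final swap a[4],a[7] → -13 -11 -12 -10 -8 -1 0 1; return 4

5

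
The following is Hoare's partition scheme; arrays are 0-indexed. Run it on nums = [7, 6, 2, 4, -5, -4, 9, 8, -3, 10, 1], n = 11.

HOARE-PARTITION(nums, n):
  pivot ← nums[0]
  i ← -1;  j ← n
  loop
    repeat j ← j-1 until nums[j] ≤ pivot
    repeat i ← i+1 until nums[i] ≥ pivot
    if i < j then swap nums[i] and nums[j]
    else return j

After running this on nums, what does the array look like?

[1, 6, 2, 4, -5, -4, -3, 8, 9, 10, 7]

pivot=7
j stops at 10 (1), i stops at 0 (7); swap ⇒ [1, 6, 2, 4, -5, -4, 9, 8, -3, 10, 7]
j stops at 8 (-3), i stops at 6 (9); swap ⇒ [1, 6, 2, 4, -5, -4, -3, 8, 9, 10, 7]
j stops at 6, i stops at 7; i≥j ⇒ return 6. nums=[1, 6, 2, 4, -5, -4, -3, 8, 9, 10, 7]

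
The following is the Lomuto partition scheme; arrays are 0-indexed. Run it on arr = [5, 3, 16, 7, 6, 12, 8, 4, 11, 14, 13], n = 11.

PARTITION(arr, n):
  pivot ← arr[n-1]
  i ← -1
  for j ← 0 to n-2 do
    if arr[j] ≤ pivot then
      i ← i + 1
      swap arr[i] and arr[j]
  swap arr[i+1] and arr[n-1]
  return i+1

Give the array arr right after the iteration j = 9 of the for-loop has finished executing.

pivot = arr[10] = 13; i = -1
j=0: arr[0]=5 ≤ 13 → i=0, swap arr[0],arr[0] (no change) → [5, 3, 16, 7, 6, 12, 8, 4, 11, 14, 13]
j=1: arr[1]=3 ≤ 13 → i=1, swap arr[1],arr[1] (no change) → [5, 3, 16, 7, 6, 12, 8, 4, 11, 14, 13]
j=2: arr[2]=16 > 13 → no swap
j=3: arr[3]=7 ≤ 13 → i=2, swap arr[2],arr[3] → [5, 3, 7, 16, 6, 12, 8, 4, 11, 14, 13]
j=4: arr[4]=6 ≤ 13 → i=3, swap arr[3],arr[4] → [5, 3, 7, 6, 16, 12, 8, 4, 11, 14, 13]
j=5: arr[5]=12 ≤ 13 → i=4, swap arr[4],arr[5] → [5, 3, 7, 6, 12, 16, 8, 4, 11, 14, 13]
j=6: arr[6]=8 ≤ 13 → i=5, swap arr[5],arr[6] → [5, 3, 7, 6, 12, 8, 16, 4, 11, 14, 13]
j=7: arr[7]=4 ≤ 13 → i=6, swap arr[6],arr[7] → [5, 3, 7, 6, 12, 8, 4, 16, 11, 14, 13]
j=8: arr[8]=11 ≤ 13 → i=7, swap arr[7],arr[8] → [5, 3, 7, 6, 12, 8, 4, 11, 16, 14, 13]
j=9: arr[9]=14 > 13 → no swap
(after j=9) arr = [5, 3, 7, 6, 12, 8, 4, 11, 16, 14, 13]

[5, 3, 7, 6, 12, 8, 4, 11, 16, 14, 13]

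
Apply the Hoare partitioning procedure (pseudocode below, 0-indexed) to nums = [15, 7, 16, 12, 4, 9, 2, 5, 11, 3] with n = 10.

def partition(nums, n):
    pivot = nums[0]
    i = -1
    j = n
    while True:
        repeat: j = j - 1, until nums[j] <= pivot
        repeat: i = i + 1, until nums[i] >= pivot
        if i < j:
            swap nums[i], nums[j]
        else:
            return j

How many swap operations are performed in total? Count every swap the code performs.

2

pivot=15
j stops at 9 (3), i stops at 0 (15); swap ⇒ [3, 7, 16, 12, 4, 9, 2, 5, 11, 15]
j stops at 8 (11), i stops at 2 (16); swap ⇒ [3, 7, 11, 12, 4, 9, 2, 5, 16, 15]
j stops at 7, i stops at 8; i≥j ⇒ return 7. nums=[3, 7, 11, 12, 4, 9, 2, 5, 16, 15]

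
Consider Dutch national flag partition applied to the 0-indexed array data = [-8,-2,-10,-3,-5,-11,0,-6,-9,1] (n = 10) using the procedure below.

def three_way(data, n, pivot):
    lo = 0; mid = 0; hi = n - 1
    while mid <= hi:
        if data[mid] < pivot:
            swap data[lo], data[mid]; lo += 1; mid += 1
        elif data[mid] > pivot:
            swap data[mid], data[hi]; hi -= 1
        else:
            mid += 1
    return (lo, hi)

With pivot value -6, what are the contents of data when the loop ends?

lo=0 mid=0 hi=9
-8<-6: swap(0,0), lo=1 mid=1 ⇒ [-8,-2,-10,-3,-5,-11,0,-6,-9,1]
-2>-6: swap(1,9), hi=8 ⇒ [-8,1,-10,-3,-5,-11,0,-6,-9,-2]
1>-6: swap(1,8), hi=7 ⇒ [-8,-9,-10,-3,-5,-11,0,-6,1,-2]
-9<-6: swap(1,1), lo=2 mid=2 ⇒ [-8,-9,-10,-3,-5,-11,0,-6,1,-2]
-10<-6: swap(2,2), lo=3 mid=3 ⇒ [-8,-9,-10,-3,-5,-11,0,-6,1,-2]
-3>-6: swap(3,7), hi=6 ⇒ [-8,-9,-10,-6,-5,-11,0,-3,1,-2]
-6=-6: mid=4
-5>-6: swap(4,6), hi=5 ⇒ [-8,-9,-10,-6,0,-11,-5,-3,1,-2]
0>-6: swap(4,5), hi=4 ⇒ [-8,-9,-10,-6,-11,0,-5,-3,1,-2]
-11<-6: swap(3,4), lo=4 mid=5 ⇒ [-8,-9,-10,-11,-6,0,-5,-3,1,-2]
done. lo=4 hi=4; data=[-8,-9,-10,-11,-6,0,-5,-3,1,-2]

[-8,-9,-10,-11,-6,0,-5,-3,1,-2]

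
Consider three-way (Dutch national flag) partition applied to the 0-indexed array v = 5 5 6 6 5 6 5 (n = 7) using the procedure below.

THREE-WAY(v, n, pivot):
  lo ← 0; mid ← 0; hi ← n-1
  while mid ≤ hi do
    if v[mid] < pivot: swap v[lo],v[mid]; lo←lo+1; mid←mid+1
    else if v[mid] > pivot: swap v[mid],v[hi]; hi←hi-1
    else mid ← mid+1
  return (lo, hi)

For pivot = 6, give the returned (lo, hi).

(4, 6)

pivot = 6; lo=0, mid=0, hi=6
v[mid]=5<6: swap v[0],v[0]; lo=1,mid=1 → 5 5 6 6 5 6 5
v[mid]=5<6: swap v[1],v[1]; lo=2,mid=2 → 5 5 6 6 5 6 5
v[mid]=6=6: mid=3
v[mid]=6=6: mid=4
v[mid]=5<6: swap v[2],v[4]; lo=3,mid=5 → 5 5 5 6 6 6 5
v[mid]=6=6: mid=6
v[mid]=5<6: swap v[3],v[6]; lo=4,mid=7 → 5 5 5 5 6 6 6
end: lo=4, hi=6; v = 5 5 5 5 6 6 6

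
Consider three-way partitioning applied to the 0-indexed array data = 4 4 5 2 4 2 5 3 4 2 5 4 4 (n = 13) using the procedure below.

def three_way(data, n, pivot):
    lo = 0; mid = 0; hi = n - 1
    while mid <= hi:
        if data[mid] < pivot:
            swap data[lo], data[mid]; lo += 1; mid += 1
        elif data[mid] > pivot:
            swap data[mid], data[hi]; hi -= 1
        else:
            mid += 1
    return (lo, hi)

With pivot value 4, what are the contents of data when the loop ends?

lo=0 mid=0 hi=12
4=4: mid=1
4=4: mid=2
5>4: swap(2,12), hi=11 ⇒ 4 4 4 2 4 2 5 3 4 2 5 4 5
4=4: mid=3
2<4: swap(0,3), lo=1 mid=4 ⇒ 2 4 4 4 4 2 5 3 4 2 5 4 5
4=4: mid=5
2<4: swap(1,5), lo=2 mid=6 ⇒ 2 2 4 4 4 4 5 3 4 2 5 4 5
5>4: swap(6,11), hi=10 ⇒ 2 2 4 4 4 4 4 3 4 2 5 5 5
4=4: mid=7
3<4: swap(2,7), lo=3 mid=8 ⇒ 2 2 3 4 4 4 4 4 4 2 5 5 5
4=4: mid=9
2<4: swap(3,9), lo=4 mid=10 ⇒ 2 2 3 2 4 4 4 4 4 4 5 5 5
5>4: swap(10,10), hi=9 ⇒ 2 2 3 2 4 4 4 4 4 4 5 5 5
done. lo=4 hi=9; data=2 2 3 2 4 4 4 4 4 4 5 5 5

2 2 3 2 4 4 4 4 4 4 5 5 5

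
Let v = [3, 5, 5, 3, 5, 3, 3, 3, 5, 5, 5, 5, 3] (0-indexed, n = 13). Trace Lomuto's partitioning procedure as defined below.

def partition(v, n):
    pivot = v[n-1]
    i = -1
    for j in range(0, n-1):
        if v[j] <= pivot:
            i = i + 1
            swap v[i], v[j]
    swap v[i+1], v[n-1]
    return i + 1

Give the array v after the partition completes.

pivot=3, i=-1
j=0: 3≤3, i=0, swap(0,0) ⇒ [3, 5, 5, 3, 5, 3, 3, 3, 5, 5, 5, 5, 3]
j=1: 5>3, skip
j=2: 5>3, skip
j=3: 3≤3, i=1, swap(1,3) ⇒ [3, 3, 5, 5, 5, 3, 3, 3, 5, 5, 5, 5, 3]
j=4: 5>3, skip
j=5: 3≤3, i=2, swap(2,5) ⇒ [3, 3, 3, 5, 5, 5, 3, 3, 5, 5, 5, 5, 3]
j=6: 3≤3, i=3, swap(3,6) ⇒ [3, 3, 3, 3, 5, 5, 5, 3, 5, 5, 5, 5, 3]
j=7: 3≤3, i=4, swap(4,7) ⇒ [3, 3, 3, 3, 3, 5, 5, 5, 5, 5, 5, 5, 3]
j=8: 5>3, skip
j=9: 5>3, skip
j=10: 5>3, skip
j=11: 5>3, skip
swap(5,12) ⇒ [3, 3, 3, 3, 3, 3, 5, 5, 5, 5, 5, 5, 5]; return 5

[3, 3, 3, 3, 3, 3, 5, 5, 5, 5, 5, 5, 5]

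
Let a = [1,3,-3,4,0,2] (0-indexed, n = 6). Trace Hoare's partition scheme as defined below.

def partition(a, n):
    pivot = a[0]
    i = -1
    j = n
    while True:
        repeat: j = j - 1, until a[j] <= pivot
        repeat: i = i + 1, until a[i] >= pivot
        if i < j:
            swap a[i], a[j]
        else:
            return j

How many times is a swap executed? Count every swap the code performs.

2

pivot = a[0] = 1; i = -1, j = 6
j→4 (a[4]=0≤1), i→0 (a[0]=1≥1); i<j, swap → [0,3,-3,4,1,2]
j→2 (a[2]=-3≤1), i→1 (a[1]=3≥1); i<j, swap → [0,-3,3,4,1,2]
j→1, i→2; i≥j, return j=1. a = [0,-3,3,4,1,2]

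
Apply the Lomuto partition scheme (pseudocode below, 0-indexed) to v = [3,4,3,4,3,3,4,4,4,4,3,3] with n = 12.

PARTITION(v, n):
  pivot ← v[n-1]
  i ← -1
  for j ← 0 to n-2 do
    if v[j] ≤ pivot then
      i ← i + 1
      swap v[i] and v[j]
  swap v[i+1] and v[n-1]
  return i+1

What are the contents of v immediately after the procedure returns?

[3,3,3,3,3,3,4,4,4,4,4,4]

pivot = v[11] = 3; i = -1
j=0: v[0]=3 ≤ 3 → i=0, swap v[0],v[0] (no change) → [3,4,3,4,3,3,4,4,4,4,3,3]
j=1: v[1]=4 > 3 → no swap
j=2: v[2]=3 ≤ 3 → i=1, swap v[1],v[2] → [3,3,4,4,3,3,4,4,4,4,3,3]
j=3: v[3]=4 > 3 → no swap
j=4: v[4]=3 ≤ 3 → i=2, swap v[2],v[4] → [3,3,3,4,4,3,4,4,4,4,3,3]
j=5: v[5]=3 ≤ 3 → i=3, swap v[3],v[5] → [3,3,3,3,4,4,4,4,4,4,3,3]
j=6: v[6]=4 > 3 → no swap
j=7: v[7]=4 > 3 → no swap
j=8: v[8]=4 > 3 → no swap
j=9: v[9]=4 > 3 → no swap
j=10: v[10]=3 ≤ 3 → i=4, swap v[4],v[10] → [3,3,3,3,3,4,4,4,4,4,4,3]
final swap v[5],v[11] → [3,3,3,3,3,3,4,4,4,4,4,4]; return 5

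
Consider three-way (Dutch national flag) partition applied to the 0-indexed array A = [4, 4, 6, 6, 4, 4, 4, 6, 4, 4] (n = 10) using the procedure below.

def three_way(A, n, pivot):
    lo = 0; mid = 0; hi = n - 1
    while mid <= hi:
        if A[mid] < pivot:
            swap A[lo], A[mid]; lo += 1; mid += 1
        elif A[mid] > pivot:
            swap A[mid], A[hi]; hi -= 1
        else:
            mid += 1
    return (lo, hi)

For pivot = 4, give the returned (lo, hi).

pivot = 4; lo=0, mid=0, hi=9
A[mid]=4=4: mid=1
A[mid]=4=4: mid=2
A[mid]=6>4: swap A[2],A[9]; hi=8 → [4, 4, 4, 6, 4, 4, 4, 6, 4, 6]
A[mid]=4=4: mid=3
A[mid]=6>4: swap A[3],A[8]; hi=7 → [4, 4, 4, 4, 4, 4, 4, 6, 6, 6]
A[mid]=4=4: mid=4
A[mid]=4=4: mid=5
A[mid]=4=4: mid=6
A[mid]=4=4: mid=7
A[mid]=6>4: swap A[7],A[7]; hi=6 → [4, 4, 4, 4, 4, 4, 4, 6, 6, 6]
end: lo=0, hi=6; A = [4, 4, 4, 4, 4, 4, 4, 6, 6, 6]

(0, 6)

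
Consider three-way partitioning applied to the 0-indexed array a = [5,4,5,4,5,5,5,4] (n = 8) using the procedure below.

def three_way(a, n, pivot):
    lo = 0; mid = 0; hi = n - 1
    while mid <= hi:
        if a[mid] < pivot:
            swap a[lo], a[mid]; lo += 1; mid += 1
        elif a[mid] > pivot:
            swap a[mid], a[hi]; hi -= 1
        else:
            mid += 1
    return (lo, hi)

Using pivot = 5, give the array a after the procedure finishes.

[4,4,4,5,5,5,5,5]

pivot = 5; lo=0, mid=0, hi=7
a[mid]=5=5: mid=1
a[mid]=4<5: swap a[0],a[1]; lo=1,mid=2 → [4,5,5,4,5,5,5,4]
a[mid]=5=5: mid=3
a[mid]=4<5: swap a[1],a[3]; lo=2,mid=4 → [4,4,5,5,5,5,5,4]
a[mid]=5=5: mid=5
a[mid]=5=5: mid=6
a[mid]=5=5: mid=7
a[mid]=4<5: swap a[2],a[7]; lo=3,mid=8 → [4,4,4,5,5,5,5,5]
end: lo=3, hi=7; a = [4,4,4,5,5,5,5,5]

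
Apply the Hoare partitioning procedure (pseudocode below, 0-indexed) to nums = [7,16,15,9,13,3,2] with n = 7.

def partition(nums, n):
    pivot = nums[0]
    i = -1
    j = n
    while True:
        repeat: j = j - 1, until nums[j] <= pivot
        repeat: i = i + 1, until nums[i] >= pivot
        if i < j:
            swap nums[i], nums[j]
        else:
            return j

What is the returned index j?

pivot=7
j stops at 6 (2), i stops at 0 (7); swap ⇒ [2,16,15,9,13,3,7]
j stops at 5 (3), i stops at 1 (16); swap ⇒ [2,3,15,9,13,16,7]
j stops at 1, i stops at 2; i≥j ⇒ return 1. nums=[2,3,15,9,13,16,7]

1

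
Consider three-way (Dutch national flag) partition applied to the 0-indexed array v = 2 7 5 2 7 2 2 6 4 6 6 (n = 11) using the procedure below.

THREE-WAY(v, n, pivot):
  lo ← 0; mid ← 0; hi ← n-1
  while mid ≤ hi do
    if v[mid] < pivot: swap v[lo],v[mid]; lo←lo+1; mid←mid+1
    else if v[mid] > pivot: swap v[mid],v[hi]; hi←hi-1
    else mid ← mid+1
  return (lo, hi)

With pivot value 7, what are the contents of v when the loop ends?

lo=0 mid=0 hi=10
2<7: swap(0,0), lo=1 mid=1 ⇒ 2 7 5 2 7 2 2 6 4 6 6
7=7: mid=2
5<7: swap(1,2), lo=2 mid=3 ⇒ 2 5 7 2 7 2 2 6 4 6 6
2<7: swap(2,3), lo=3 mid=4 ⇒ 2 5 2 7 7 2 2 6 4 6 6
7=7: mid=5
2<7: swap(3,5), lo=4 mid=6 ⇒ 2 5 2 2 7 7 2 6 4 6 6
2<7: swap(4,6), lo=5 mid=7 ⇒ 2 5 2 2 2 7 7 6 4 6 6
6<7: swap(5,7), lo=6 mid=8 ⇒ 2 5 2 2 2 6 7 7 4 6 6
4<7: swap(6,8), lo=7 mid=9 ⇒ 2 5 2 2 2 6 4 7 7 6 6
6<7: swap(7,9), lo=8 mid=10 ⇒ 2 5 2 2 2 6 4 6 7 7 6
6<7: swap(8,10), lo=9 mid=11 ⇒ 2 5 2 2 2 6 4 6 6 7 7
done. lo=9 hi=10; v=2 5 2 2 2 6 4 6 6 7 7

2 5 2 2 2 6 4 6 6 7 7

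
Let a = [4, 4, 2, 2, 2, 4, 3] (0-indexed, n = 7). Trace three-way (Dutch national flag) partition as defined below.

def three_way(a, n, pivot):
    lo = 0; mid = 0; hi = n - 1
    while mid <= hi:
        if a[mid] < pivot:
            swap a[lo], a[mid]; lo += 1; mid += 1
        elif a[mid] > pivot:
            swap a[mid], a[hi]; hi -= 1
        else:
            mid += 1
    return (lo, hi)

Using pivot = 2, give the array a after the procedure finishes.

[2, 2, 2, 4, 4, 3, 4]

pivot = 2; lo=0, mid=0, hi=6
a[mid]=4>2: swap a[0],a[6]; hi=5 → [3, 4, 2, 2, 2, 4, 4]
a[mid]=3>2: swap a[0],a[5]; hi=4 → [4, 4, 2, 2, 2, 3, 4]
a[mid]=4>2: swap a[0],a[4]; hi=3 → [2, 4, 2, 2, 4, 3, 4]
a[mid]=2=2: mid=1
a[mid]=4>2: swap a[1],a[3]; hi=2 → [2, 2, 2, 4, 4, 3, 4]
a[mid]=2=2: mid=2
a[mid]=2=2: mid=3
end: lo=0, hi=2; a = [2, 2, 2, 4, 4, 3, 4]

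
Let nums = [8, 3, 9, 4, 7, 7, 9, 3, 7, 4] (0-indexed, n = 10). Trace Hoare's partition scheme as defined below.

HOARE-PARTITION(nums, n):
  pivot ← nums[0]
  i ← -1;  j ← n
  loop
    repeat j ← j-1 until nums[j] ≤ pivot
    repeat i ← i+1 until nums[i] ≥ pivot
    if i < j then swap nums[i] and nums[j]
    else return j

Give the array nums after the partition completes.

[4, 3, 7, 4, 7, 7, 3, 9, 9, 8]

pivot = nums[0] = 8; i = -1, j = 10
j→9 (nums[9]=4≤8), i→0 (nums[0]=8≥8); i<j, swap → [4, 3, 9, 4, 7, 7, 9, 3, 7, 8]
j→8 (nums[8]=7≤8), i→2 (nums[2]=9≥8); i<j, swap → [4, 3, 7, 4, 7, 7, 9, 3, 9, 8]
j→7 (nums[7]=3≤8), i→6 (nums[6]=9≥8); i<j, swap → [4, 3, 7, 4, 7, 7, 3, 9, 9, 8]
j→6, i→7; i≥j, return j=6. nums = [4, 3, 7, 4, 7, 7, 3, 9, 9, 8]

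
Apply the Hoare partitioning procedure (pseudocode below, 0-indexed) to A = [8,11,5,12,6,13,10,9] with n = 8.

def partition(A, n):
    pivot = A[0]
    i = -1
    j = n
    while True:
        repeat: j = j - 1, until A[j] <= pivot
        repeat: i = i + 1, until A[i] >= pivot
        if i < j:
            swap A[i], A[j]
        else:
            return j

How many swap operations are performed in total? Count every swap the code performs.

pivot = A[0] = 8; i = -1, j = 8
j→4 (A[4]=6≤8), i→0 (A[0]=8≥8); i<j, swap → [6,11,5,12,8,13,10,9]
j→2 (A[2]=5≤8), i→1 (A[1]=11≥8); i<j, swap → [6,5,11,12,8,13,10,9]
j→1, i→2; i≥j, return j=1. A = [6,5,11,12,8,13,10,9]

2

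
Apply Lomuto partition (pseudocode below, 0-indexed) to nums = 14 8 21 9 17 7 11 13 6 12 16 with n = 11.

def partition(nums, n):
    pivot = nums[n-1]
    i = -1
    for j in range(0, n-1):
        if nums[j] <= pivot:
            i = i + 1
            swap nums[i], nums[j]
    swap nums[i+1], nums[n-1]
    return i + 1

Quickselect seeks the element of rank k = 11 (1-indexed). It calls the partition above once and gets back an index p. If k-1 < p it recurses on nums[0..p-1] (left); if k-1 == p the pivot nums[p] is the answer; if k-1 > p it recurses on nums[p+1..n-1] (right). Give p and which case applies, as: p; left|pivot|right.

8; right

pivot = nums[10] = 16; i = -1
j=0: nums[0]=14 ≤ 16 → i=0, swap nums[0],nums[0] (no change) → 14 8 21 9 17 7 11 13 6 12 16
j=1: nums[1]=8 ≤ 16 → i=1, swap nums[1],nums[1] (no change) → 14 8 21 9 17 7 11 13 6 12 16
j=2: nums[2]=21 > 16 → no swap
j=3: nums[3]=9 ≤ 16 → i=2, swap nums[2],nums[3] → 14 8 9 21 17 7 11 13 6 12 16
j=4: nums[4]=17 > 16 → no swap
j=5: nums[5]=7 ≤ 16 → i=3, swap nums[3],nums[5] → 14 8 9 7 17 21 11 13 6 12 16
j=6: nums[6]=11 ≤ 16 → i=4, swap nums[4],nums[6] → 14 8 9 7 11 21 17 13 6 12 16
j=7: nums[7]=13 ≤ 16 → i=5, swap nums[5],nums[7] → 14 8 9 7 11 13 17 21 6 12 16
j=8: nums[8]=6 ≤ 16 → i=6, swap nums[6],nums[8] → 14 8 9 7 11 13 6 21 17 12 16
j=9: nums[9]=12 ≤ 16 → i=7, swap nums[7],nums[9] → 14 8 9 7 11 13 6 12 17 21 16
final swap nums[8],nums[10] → 14 8 9 7 11 13 6 12 16 21 17; return 8
p = 8; k-1 = 10 > 8 ⇒ right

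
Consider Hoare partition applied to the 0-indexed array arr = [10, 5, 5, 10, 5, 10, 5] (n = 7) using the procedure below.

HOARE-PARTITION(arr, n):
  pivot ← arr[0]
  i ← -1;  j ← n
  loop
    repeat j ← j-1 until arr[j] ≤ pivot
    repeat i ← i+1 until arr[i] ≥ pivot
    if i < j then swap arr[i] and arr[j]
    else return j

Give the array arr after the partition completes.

pivot = arr[0] = 10; i = -1, j = 7
j→6 (arr[6]=5≤10), i→0 (arr[0]=10≥10); i<j, swap → [5, 5, 5, 10, 5, 10, 10]
j→5 (arr[5]=10≤10), i→3 (arr[3]=10≥10); i<j, swap → [5, 5, 5, 10, 5, 10, 10]
j→4, i→5; i≥j, return j=4. arr = [5, 5, 5, 10, 5, 10, 10]

[5, 5, 5, 10, 5, 10, 10]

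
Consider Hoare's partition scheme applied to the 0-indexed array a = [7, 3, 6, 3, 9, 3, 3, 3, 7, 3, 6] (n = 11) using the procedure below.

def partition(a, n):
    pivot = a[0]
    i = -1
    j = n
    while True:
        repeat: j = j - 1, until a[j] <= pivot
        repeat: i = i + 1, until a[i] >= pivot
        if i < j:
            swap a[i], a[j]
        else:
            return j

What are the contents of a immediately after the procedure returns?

pivot=7
j stops at 10 (6), i stops at 0 (7); swap ⇒ [6, 3, 6, 3, 9, 3, 3, 3, 7, 3, 7]
j stops at 9 (3), i stops at 4 (9); swap ⇒ [6, 3, 6, 3, 3, 3, 3, 3, 7, 9, 7]
j stops at 8, i stops at 8; i≥j ⇒ return 8. a=[6, 3, 6, 3, 3, 3, 3, 3, 7, 9, 7]

[6, 3, 6, 3, 3, 3, 3, 3, 7, 9, 7]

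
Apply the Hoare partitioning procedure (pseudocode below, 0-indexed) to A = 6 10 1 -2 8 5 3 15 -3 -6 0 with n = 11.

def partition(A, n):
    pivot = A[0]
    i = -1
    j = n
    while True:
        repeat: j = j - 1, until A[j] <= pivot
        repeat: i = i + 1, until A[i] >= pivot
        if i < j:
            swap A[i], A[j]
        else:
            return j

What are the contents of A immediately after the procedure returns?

pivot=6
j stops at 10 (0), i stops at 0 (6); swap ⇒ 0 10 1 -2 8 5 3 15 -3 -6 6
j stops at 9 (-6), i stops at 1 (10); swap ⇒ 0 -6 1 -2 8 5 3 15 -3 10 6
j stops at 8 (-3), i stops at 4 (8); swap ⇒ 0 -6 1 -2 -3 5 3 15 8 10 6
j stops at 6, i stops at 7; i≥j ⇒ return 6. A=0 -6 1 -2 -3 5 3 15 8 10 6

0 -6 1 -2 -3 5 3 15 8 10 6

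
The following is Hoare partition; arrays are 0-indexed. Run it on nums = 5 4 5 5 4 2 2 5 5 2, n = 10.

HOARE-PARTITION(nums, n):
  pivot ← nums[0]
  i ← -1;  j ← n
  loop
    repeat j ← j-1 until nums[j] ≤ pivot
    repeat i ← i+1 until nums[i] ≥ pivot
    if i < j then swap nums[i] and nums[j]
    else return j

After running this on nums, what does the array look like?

2 4 5 5 4 2 2 5 5 5

pivot=5
j stops at 9 (2), i stops at 0 (5); swap ⇒ 2 4 5 5 4 2 2 5 5 5
j stops at 8 (5), i stops at 2 (5); swap ⇒ 2 4 5 5 4 2 2 5 5 5
j stops at 7 (5), i stops at 3 (5); swap ⇒ 2 4 5 5 4 2 2 5 5 5
j stops at 6, i stops at 7; i≥j ⇒ return 6. nums=2 4 5 5 4 2 2 5 5 5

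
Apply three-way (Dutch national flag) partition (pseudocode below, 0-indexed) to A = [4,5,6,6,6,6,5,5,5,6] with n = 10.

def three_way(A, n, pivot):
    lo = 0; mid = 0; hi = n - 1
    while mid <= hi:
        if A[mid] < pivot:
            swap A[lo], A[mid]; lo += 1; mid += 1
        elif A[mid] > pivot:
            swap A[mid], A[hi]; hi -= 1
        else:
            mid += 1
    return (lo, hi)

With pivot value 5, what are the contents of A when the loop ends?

lo=0 mid=0 hi=9
4<5: swap(0,0), lo=1 mid=1 ⇒ [4,5,6,6,6,6,5,5,5,6]
5=5: mid=2
6>5: swap(2,9), hi=8 ⇒ [4,5,6,6,6,6,5,5,5,6]
6>5: swap(2,8), hi=7 ⇒ [4,5,5,6,6,6,5,5,6,6]
5=5: mid=3
6>5: swap(3,7), hi=6 ⇒ [4,5,5,5,6,6,5,6,6,6]
5=5: mid=4
6>5: swap(4,6), hi=5 ⇒ [4,5,5,5,5,6,6,6,6,6]
5=5: mid=5
6>5: swap(5,5), hi=4 ⇒ [4,5,5,5,5,6,6,6,6,6]
done. lo=1 hi=4; A=[4,5,5,5,5,6,6,6,6,6]

[4,5,5,5,5,6,6,6,6,6]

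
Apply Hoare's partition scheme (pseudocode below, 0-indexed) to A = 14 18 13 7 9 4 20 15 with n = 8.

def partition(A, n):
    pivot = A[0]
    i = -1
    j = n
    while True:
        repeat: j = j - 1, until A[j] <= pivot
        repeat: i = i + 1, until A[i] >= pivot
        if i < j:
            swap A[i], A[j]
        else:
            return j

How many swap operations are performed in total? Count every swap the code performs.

2

pivot=14
j stops at 5 (4), i stops at 0 (14); swap ⇒ 4 18 13 7 9 14 20 15
j stops at 4 (9), i stops at 1 (18); swap ⇒ 4 9 13 7 18 14 20 15
j stops at 3, i stops at 4; i≥j ⇒ return 3. A=4 9 13 7 18 14 20 15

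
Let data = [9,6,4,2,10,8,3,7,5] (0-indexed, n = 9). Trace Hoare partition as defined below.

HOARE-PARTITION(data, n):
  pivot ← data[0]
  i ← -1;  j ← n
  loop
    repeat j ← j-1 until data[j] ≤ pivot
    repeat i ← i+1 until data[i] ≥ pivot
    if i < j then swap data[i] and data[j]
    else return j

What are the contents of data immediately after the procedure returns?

pivot = data[0] = 9; i = -1, j = 9
j→8 (data[8]=5≤9), i→0 (data[0]=9≥9); i<j, swap → [5,6,4,2,10,8,3,7,9]
j→7 (data[7]=7≤9), i→4 (data[4]=10≥9); i<j, swap → [5,6,4,2,7,8,3,10,9]
j→6, i→7; i≥j, return j=6. data = [5,6,4,2,7,8,3,10,9]

[5,6,4,2,7,8,3,10,9]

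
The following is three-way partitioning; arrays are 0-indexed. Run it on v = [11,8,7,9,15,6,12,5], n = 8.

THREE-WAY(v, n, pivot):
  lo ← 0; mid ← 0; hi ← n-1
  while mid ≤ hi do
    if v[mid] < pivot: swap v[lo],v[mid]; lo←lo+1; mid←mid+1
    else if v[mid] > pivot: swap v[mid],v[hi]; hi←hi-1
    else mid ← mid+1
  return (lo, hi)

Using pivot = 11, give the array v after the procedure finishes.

lo=0 mid=0 hi=7
11=11: mid=1
8<11: swap(0,1), lo=1 mid=2 ⇒ [8,11,7,9,15,6,12,5]
7<11: swap(1,2), lo=2 mid=3 ⇒ [8,7,11,9,15,6,12,5]
9<11: swap(2,3), lo=3 mid=4 ⇒ [8,7,9,11,15,6,12,5]
15>11: swap(4,7), hi=6 ⇒ [8,7,9,11,5,6,12,15]
5<11: swap(3,4), lo=4 mid=5 ⇒ [8,7,9,5,11,6,12,15]
6<11: swap(4,5), lo=5 mid=6 ⇒ [8,7,9,5,6,11,12,15]
12>11: swap(6,6), hi=5 ⇒ [8,7,9,5,6,11,12,15]
done. lo=5 hi=5; v=[8,7,9,5,6,11,12,15]

[8,7,9,5,6,11,12,15]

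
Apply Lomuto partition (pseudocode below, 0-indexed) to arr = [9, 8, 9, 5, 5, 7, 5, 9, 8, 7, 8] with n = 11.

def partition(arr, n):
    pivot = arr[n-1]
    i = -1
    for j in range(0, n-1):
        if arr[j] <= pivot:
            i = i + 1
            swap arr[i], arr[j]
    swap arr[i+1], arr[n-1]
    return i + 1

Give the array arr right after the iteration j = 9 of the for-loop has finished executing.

[8, 5, 5, 7, 5, 8, 7, 9, 9, 9, 8]

pivot=8, i=-1
j=0: 9>8, skip
j=1: 8≤8, i=0, swap(0,1) ⇒ [8, 9, 9, 5, 5, 7, 5, 9, 8, 7, 8]
j=2: 9>8, skip
j=3: 5≤8, i=1, swap(1,3) ⇒ [8, 5, 9, 9, 5, 7, 5, 9, 8, 7, 8]
j=4: 5≤8, i=2, swap(2,4) ⇒ [8, 5, 5, 9, 9, 7, 5, 9, 8, 7, 8]
j=5: 7≤8, i=3, swap(3,5) ⇒ [8, 5, 5, 7, 9, 9, 5, 9, 8, 7, 8]
j=6: 5≤8, i=4, swap(4,6) ⇒ [8, 5, 5, 7, 5, 9, 9, 9, 8, 7, 8]
j=7: 9>8, skip
j=8: 8≤8, i=5, swap(5,8) ⇒ [8, 5, 5, 7, 5, 8, 9, 9, 9, 7, 8]
j=9: 7≤8, i=6, swap(6,9) ⇒ [8, 5, 5, 7, 5, 8, 7, 9, 9, 9, 8]
(after j=9) arr = [8, 5, 5, 7, 5, 8, 7, 9, 9, 9, 8]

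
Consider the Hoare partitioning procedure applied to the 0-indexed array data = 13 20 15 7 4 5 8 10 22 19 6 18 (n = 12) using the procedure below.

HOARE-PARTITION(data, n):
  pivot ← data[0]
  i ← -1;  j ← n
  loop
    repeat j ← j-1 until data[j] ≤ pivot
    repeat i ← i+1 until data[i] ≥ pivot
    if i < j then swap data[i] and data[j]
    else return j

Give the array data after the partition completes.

6 10 8 7 4 5 15 20 22 19 13 18

pivot = data[0] = 13; i = -1, j = 12
j→10 (data[10]=6≤13), i→0 (data[0]=13≥13); i<j, swap → 6 20 15 7 4 5 8 10 22 19 13 18
j→7 (data[7]=10≤13), i→1 (data[1]=20≥13); i<j, swap → 6 10 15 7 4 5 8 20 22 19 13 18
j→6 (data[6]=8≤13), i→2 (data[2]=15≥13); i<j, swap → 6 10 8 7 4 5 15 20 22 19 13 18
j→5, i→6; i≥j, return j=5. data = 6 10 8 7 4 5 15 20 22 19 13 18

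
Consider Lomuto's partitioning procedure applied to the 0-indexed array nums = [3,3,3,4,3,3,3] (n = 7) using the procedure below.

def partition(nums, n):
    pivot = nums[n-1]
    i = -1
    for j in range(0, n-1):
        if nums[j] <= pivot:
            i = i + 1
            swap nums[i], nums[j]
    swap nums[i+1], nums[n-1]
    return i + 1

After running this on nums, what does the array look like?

pivot = nums[6] = 3; i = -1
j=0: nums[0]=3 ≤ 3 → i=0, swap nums[0],nums[0] (no change) → [3,3,3,4,3,3,3]
j=1: nums[1]=3 ≤ 3 → i=1, swap nums[1],nums[1] (no change) → [3,3,3,4,3,3,3]
j=2: nums[2]=3 ≤ 3 → i=2, swap nums[2],nums[2] (no change) → [3,3,3,4,3,3,3]
j=3: nums[3]=4 > 3 → no swap
j=4: nums[4]=3 ≤ 3 → i=3, swap nums[3],nums[4] → [3,3,3,3,4,3,3]
j=5: nums[5]=3 ≤ 3 → i=4, swap nums[4],nums[5] → [3,3,3,3,3,4,3]
final swap nums[5],nums[6] → [3,3,3,3,3,3,4]; return 5

[3,3,3,3,3,3,4]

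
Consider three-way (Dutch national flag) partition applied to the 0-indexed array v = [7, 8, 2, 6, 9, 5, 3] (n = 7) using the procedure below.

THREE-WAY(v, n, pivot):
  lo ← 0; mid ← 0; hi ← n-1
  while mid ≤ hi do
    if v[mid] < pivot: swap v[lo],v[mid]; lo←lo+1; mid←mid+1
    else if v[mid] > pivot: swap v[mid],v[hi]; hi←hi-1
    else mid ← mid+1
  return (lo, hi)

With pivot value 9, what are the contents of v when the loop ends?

[7, 8, 2, 6, 5, 3, 9]

lo=0 mid=0 hi=6
7<9: swap(0,0), lo=1 mid=1 ⇒ [7, 8, 2, 6, 9, 5, 3]
8<9: swap(1,1), lo=2 mid=2 ⇒ [7, 8, 2, 6, 9, 5, 3]
2<9: swap(2,2), lo=3 mid=3 ⇒ [7, 8, 2, 6, 9, 5, 3]
6<9: swap(3,3), lo=4 mid=4 ⇒ [7, 8, 2, 6, 9, 5, 3]
9=9: mid=5
5<9: swap(4,5), lo=5 mid=6 ⇒ [7, 8, 2, 6, 5, 9, 3]
3<9: swap(5,6), lo=6 mid=7 ⇒ [7, 8, 2, 6, 5, 3, 9]
done. lo=6 hi=6; v=[7, 8, 2, 6, 5, 3, 9]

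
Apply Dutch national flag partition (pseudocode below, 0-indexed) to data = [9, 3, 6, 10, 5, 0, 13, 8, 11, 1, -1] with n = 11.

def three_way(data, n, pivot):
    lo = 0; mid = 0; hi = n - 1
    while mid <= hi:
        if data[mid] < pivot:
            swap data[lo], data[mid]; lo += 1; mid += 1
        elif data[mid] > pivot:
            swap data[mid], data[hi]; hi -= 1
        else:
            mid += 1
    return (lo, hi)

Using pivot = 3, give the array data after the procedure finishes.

[-1, 1, 0, 3, 5, 13, 8, 11, 10, 6, 9]

lo=0 mid=0 hi=10
9>3: swap(0,10), hi=9 ⇒ [-1, 3, 6, 10, 5, 0, 13, 8, 11, 1, 9]
-1<3: swap(0,0), lo=1 mid=1 ⇒ [-1, 3, 6, 10, 5, 0, 13, 8, 11, 1, 9]
3=3: mid=2
6>3: swap(2,9), hi=8 ⇒ [-1, 3, 1, 10, 5, 0, 13, 8, 11, 6, 9]
1<3: swap(1,2), lo=2 mid=3 ⇒ [-1, 1, 3, 10, 5, 0, 13, 8, 11, 6, 9]
10>3: swap(3,8), hi=7 ⇒ [-1, 1, 3, 11, 5, 0, 13, 8, 10, 6, 9]
11>3: swap(3,7), hi=6 ⇒ [-1, 1, 3, 8, 5, 0, 13, 11, 10, 6, 9]
8>3: swap(3,6), hi=5 ⇒ [-1, 1, 3, 13, 5, 0, 8, 11, 10, 6, 9]
13>3: swap(3,5), hi=4 ⇒ [-1, 1, 3, 0, 5, 13, 8, 11, 10, 6, 9]
0<3: swap(2,3), lo=3 mid=4 ⇒ [-1, 1, 0, 3, 5, 13, 8, 11, 10, 6, 9]
5>3: swap(4,4), hi=3 ⇒ [-1, 1, 0, 3, 5, 13, 8, 11, 10, 6, 9]
done. lo=3 hi=3; data=[-1, 1, 0, 3, 5, 13, 8, 11, 10, 6, 9]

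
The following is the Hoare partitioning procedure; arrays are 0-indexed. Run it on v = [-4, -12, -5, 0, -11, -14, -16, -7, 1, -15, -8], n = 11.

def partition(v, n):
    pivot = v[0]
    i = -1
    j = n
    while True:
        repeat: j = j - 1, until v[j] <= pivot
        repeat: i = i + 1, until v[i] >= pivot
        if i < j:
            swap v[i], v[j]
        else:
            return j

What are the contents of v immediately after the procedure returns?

pivot=-4
j stops at 10 (-8), i stops at 0 (-4); swap ⇒ [-8, -12, -5, 0, -11, -14, -16, -7, 1, -15, -4]
j stops at 9 (-15), i stops at 3 (0); swap ⇒ [-8, -12, -5, -15, -11, -14, -16, -7, 1, 0, -4]
j stops at 7, i stops at 8; i≥j ⇒ return 7. v=[-8, -12, -5, -15, -11, -14, -16, -7, 1, 0, -4]

[-8, -12, -5, -15, -11, -14, -16, -7, 1, 0, -4]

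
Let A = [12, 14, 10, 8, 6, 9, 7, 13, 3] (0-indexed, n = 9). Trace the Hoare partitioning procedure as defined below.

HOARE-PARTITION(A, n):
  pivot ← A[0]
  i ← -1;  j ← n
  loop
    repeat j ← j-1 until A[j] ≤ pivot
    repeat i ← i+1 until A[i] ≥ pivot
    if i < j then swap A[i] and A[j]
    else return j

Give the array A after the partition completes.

pivot = A[0] = 12; i = -1, j = 9
j→8 (A[8]=3≤12), i→0 (A[0]=12≥12); i<j, swap → [3, 14, 10, 8, 6, 9, 7, 13, 12]
j→6 (A[6]=7≤12), i→1 (A[1]=14≥12); i<j, swap → [3, 7, 10, 8, 6, 9, 14, 13, 12]
j→5, i→6; i≥j, return j=5. A = [3, 7, 10, 8, 6, 9, 14, 13, 12]

[3, 7, 10, 8, 6, 9, 14, 13, 12]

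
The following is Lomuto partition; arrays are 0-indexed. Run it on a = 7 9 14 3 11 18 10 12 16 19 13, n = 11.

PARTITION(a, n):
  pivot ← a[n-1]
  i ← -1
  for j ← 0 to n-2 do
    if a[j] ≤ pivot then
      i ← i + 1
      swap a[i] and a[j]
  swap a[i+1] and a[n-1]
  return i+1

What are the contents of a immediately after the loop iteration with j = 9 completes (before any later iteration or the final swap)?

7 9 3 11 10 12 14 18 16 19 13

pivot=13, i=-1
j=0: 7≤13, i=0, swap(0,0) ⇒ 7 9 14 3 11 18 10 12 16 19 13
j=1: 9≤13, i=1, swap(1,1) ⇒ 7 9 14 3 11 18 10 12 16 19 13
j=2: 14>13, skip
j=3: 3≤13, i=2, swap(2,3) ⇒ 7 9 3 14 11 18 10 12 16 19 13
j=4: 11≤13, i=3, swap(3,4) ⇒ 7 9 3 11 14 18 10 12 16 19 13
j=5: 18>13, skip
j=6: 10≤13, i=4, swap(4,6) ⇒ 7 9 3 11 10 18 14 12 16 19 13
j=7: 12≤13, i=5, swap(5,7) ⇒ 7 9 3 11 10 12 14 18 16 19 13
j=8: 16>13, skip
j=9: 19>13, skip
(after j=9) a = 7 9 3 11 10 12 14 18 16 19 13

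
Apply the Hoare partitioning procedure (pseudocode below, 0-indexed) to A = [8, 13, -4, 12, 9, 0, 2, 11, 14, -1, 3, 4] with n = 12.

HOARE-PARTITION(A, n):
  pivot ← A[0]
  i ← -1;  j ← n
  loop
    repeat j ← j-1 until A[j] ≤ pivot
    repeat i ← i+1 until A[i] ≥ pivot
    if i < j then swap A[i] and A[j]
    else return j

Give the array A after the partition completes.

pivot=8
j stops at 11 (4), i stops at 0 (8); swap ⇒ [4, 13, -4, 12, 9, 0, 2, 11, 14, -1, 3, 8]
j stops at 10 (3), i stops at 1 (13); swap ⇒ [4, 3, -4, 12, 9, 0, 2, 11, 14, -1, 13, 8]
j stops at 9 (-1), i stops at 3 (12); swap ⇒ [4, 3, -4, -1, 9, 0, 2, 11, 14, 12, 13, 8]
j stops at 6 (2), i stops at 4 (9); swap ⇒ [4, 3, -4, -1, 2, 0, 9, 11, 14, 12, 13, 8]
j stops at 5, i stops at 6; i≥j ⇒ return 5. A=[4, 3, -4, -1, 2, 0, 9, 11, 14, 12, 13, 8]

[4, 3, -4, -1, 2, 0, 9, 11, 14, 12, 13, 8]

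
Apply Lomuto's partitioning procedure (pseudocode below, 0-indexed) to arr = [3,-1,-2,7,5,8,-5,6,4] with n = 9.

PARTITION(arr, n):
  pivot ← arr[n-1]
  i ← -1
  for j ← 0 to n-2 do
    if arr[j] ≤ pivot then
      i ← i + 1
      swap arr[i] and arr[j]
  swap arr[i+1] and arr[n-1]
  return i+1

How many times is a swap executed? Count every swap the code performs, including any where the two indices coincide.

pivot = arr[8] = 4; i = -1
j=0: arr[0]=3 ≤ 4 → i=0, swap arr[0],arr[0] (no change) → [3,-1,-2,7,5,8,-5,6,4]
j=1: arr[1]=-1 ≤ 4 → i=1, swap arr[1],arr[1] (no change) → [3,-1,-2,7,5,8,-5,6,4]
j=2: arr[2]=-2 ≤ 4 → i=2, swap arr[2],arr[2] (no change) → [3,-1,-2,7,5,8,-5,6,4]
j=3: arr[3]=7 > 4 → no swap
j=4: arr[4]=5 > 4 → no swap
j=5: arr[5]=8 > 4 → no swap
j=6: arr[6]=-5 ≤ 4 → i=3, swap arr[3],arr[6] → [3,-1,-2,-5,5,8,7,6,4]
j=7: arr[7]=6 > 4 → no swap
final swap arr[4],arr[8] → [3,-1,-2,-5,4,8,7,6,5]; return 4

5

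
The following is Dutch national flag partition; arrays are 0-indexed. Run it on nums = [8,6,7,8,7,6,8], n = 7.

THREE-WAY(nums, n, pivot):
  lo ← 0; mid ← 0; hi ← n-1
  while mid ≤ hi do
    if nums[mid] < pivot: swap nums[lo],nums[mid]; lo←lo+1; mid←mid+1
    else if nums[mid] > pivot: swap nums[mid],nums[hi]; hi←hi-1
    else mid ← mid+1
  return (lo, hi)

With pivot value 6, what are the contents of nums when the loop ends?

lo=0 mid=0 hi=6
8>6: swap(0,6), hi=5 ⇒ [8,6,7,8,7,6,8]
8>6: swap(0,5), hi=4 ⇒ [6,6,7,8,7,8,8]
6=6: mid=1
6=6: mid=2
7>6: swap(2,4), hi=3 ⇒ [6,6,7,8,7,8,8]
7>6: swap(2,3), hi=2 ⇒ [6,6,8,7,7,8,8]
8>6: swap(2,2), hi=1 ⇒ [6,6,8,7,7,8,8]
done. lo=0 hi=1; nums=[6,6,8,7,7,8,8]

[6,6,8,7,7,8,8]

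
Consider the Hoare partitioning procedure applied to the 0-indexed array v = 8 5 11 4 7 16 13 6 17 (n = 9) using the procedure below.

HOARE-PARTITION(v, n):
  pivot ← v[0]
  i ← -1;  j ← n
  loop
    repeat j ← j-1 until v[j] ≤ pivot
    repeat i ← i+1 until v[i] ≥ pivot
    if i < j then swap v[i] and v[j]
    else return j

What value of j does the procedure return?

3

pivot = v[0] = 8; i = -1, j = 9
j→7 (v[7]=6≤8), i→0 (v[0]=8≥8); i<j, swap → 6 5 11 4 7 16 13 8 17
j→4 (v[4]=7≤8), i→2 (v[2]=11≥8); i<j, swap → 6 5 7 4 11 16 13 8 17
j→3, i→4; i≥j, return j=3. v = 6 5 7 4 11 16 13 8 17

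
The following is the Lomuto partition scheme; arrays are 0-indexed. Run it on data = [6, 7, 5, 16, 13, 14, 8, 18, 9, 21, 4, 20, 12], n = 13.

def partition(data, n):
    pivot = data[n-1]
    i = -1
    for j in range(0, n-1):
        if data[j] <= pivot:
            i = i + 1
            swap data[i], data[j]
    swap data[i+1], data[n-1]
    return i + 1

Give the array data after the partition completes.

[6, 7, 5, 8, 9, 4, 12, 18, 13, 21, 14, 20, 16]

pivot = data[12] = 12; i = -1
j=0: data[0]=6 ≤ 12 → i=0, swap data[0],data[0] (no change) → [6, 7, 5, 16, 13, 14, 8, 18, 9, 21, 4, 20, 12]
j=1: data[1]=7 ≤ 12 → i=1, swap data[1],data[1] (no change) → [6, 7, 5, 16, 13, 14, 8, 18, 9, 21, 4, 20, 12]
j=2: data[2]=5 ≤ 12 → i=2, swap data[2],data[2] (no change) → [6, 7, 5, 16, 13, 14, 8, 18, 9, 21, 4, 20, 12]
j=3: data[3]=16 > 12 → no swap
j=4: data[4]=13 > 12 → no swap
j=5: data[5]=14 > 12 → no swap
j=6: data[6]=8 ≤ 12 → i=3, swap data[3],data[6] → [6, 7, 5, 8, 13, 14, 16, 18, 9, 21, 4, 20, 12]
j=7: data[7]=18 > 12 → no swap
j=8: data[8]=9 ≤ 12 → i=4, swap data[4],data[8] → [6, 7, 5, 8, 9, 14, 16, 18, 13, 21, 4, 20, 12]
j=9: data[9]=21 > 12 → no swap
j=10: data[10]=4 ≤ 12 → i=5, swap data[5],data[10] → [6, 7, 5, 8, 9, 4, 16, 18, 13, 21, 14, 20, 12]
j=11: data[11]=20 > 12 → no swap
final swap data[6],data[12] → [6, 7, 5, 8, 9, 4, 12, 18, 13, 21, 14, 20, 16]; return 6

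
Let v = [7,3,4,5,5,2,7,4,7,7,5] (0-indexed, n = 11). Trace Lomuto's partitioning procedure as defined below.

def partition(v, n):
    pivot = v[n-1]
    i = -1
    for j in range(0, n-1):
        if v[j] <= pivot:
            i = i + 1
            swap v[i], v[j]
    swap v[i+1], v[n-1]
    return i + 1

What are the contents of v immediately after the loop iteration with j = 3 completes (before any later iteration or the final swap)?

[3,4,5,7,5,2,7,4,7,7,5]

pivot = v[10] = 5; i = -1
j=0: v[0]=7 > 5 → no swap
j=1: v[1]=3 ≤ 5 → i=0, swap v[0],v[1] → [3,7,4,5,5,2,7,4,7,7,5]
j=2: v[2]=4 ≤ 5 → i=1, swap v[1],v[2] → [3,4,7,5,5,2,7,4,7,7,5]
j=3: v[3]=5 ≤ 5 → i=2, swap v[2],v[3] → [3,4,5,7,5,2,7,4,7,7,5]
(after j=3) v = [3,4,5,7,5,2,7,4,7,7,5]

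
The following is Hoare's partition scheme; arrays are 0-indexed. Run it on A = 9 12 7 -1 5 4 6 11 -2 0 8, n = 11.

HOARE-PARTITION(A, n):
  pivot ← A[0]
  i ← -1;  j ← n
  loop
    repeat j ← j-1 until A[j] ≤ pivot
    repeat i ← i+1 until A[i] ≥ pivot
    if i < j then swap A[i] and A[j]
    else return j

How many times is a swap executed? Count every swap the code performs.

pivot=9
j stops at 10 (8), i stops at 0 (9); swap ⇒ 8 12 7 -1 5 4 6 11 -2 0 9
j stops at 9 (0), i stops at 1 (12); swap ⇒ 8 0 7 -1 5 4 6 11 -2 12 9
j stops at 8 (-2), i stops at 7 (11); swap ⇒ 8 0 7 -1 5 4 6 -2 11 12 9
j stops at 7, i stops at 8; i≥j ⇒ return 7. A=8 0 7 -1 5 4 6 -2 11 12 9

3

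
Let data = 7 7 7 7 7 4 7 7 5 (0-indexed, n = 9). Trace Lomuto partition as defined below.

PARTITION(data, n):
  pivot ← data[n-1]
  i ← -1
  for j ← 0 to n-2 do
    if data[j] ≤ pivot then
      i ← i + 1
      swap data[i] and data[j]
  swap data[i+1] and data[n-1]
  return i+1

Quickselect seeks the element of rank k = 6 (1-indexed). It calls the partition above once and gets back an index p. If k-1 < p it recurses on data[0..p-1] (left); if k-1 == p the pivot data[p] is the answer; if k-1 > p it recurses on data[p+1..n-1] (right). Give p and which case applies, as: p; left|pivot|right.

1; right

pivot = data[8] = 5; i = -1
j=0: data[0]=7 > 5 → no swap
j=1: data[1]=7 > 5 → no swap
j=2: data[2]=7 > 5 → no swap
j=3: data[3]=7 > 5 → no swap
j=4: data[4]=7 > 5 → no swap
j=5: data[5]=4 ≤ 5 → i=0, swap data[0],data[5] → 4 7 7 7 7 7 7 7 5
j=6: data[6]=7 > 5 → no swap
j=7: data[7]=7 > 5 → no swap
final swap data[1],data[8] → 4 5 7 7 7 7 7 7 7; return 1
p = 1; k-1 = 5 > 1 ⇒ right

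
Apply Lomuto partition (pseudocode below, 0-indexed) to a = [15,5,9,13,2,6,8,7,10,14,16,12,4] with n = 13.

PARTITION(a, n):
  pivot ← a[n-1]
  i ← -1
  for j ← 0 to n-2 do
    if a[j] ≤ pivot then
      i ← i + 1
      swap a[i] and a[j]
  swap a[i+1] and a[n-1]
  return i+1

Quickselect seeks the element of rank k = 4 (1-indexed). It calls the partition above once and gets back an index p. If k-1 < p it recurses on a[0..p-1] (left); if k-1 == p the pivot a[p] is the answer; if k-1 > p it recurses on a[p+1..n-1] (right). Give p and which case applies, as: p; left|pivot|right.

pivot=4, i=-1
j=0: 15>4, skip
j=1: 5>4, skip
j=2: 9>4, skip
j=3: 13>4, skip
j=4: 2≤4, i=0, swap(0,4) ⇒ [2,5,9,13,15,6,8,7,10,14,16,12,4]
j=5: 6>4, skip
j=6: 8>4, skip
j=7: 7>4, skip
j=8: 10>4, skip
j=9: 14>4, skip
j=10: 16>4, skip
j=11: 12>4, skip
swap(1,12) ⇒ [2,4,9,13,15,6,8,7,10,14,16,12,5]; return 1
p = 1; k-1 = 3 > 1 ⇒ right

1; right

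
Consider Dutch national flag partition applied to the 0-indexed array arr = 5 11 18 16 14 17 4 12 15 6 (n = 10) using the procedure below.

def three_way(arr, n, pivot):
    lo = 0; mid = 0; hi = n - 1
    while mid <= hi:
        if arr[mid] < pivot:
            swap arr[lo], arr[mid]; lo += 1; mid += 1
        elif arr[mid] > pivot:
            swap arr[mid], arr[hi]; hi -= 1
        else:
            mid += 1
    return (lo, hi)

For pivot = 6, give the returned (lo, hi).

(2, 2)

pivot = 6; lo=0, mid=0, hi=9
arr[mid]=5<6: swap arr[0],arr[0]; lo=1,mid=1 → 5 11 18 16 14 17 4 12 15 6
arr[mid]=11>6: swap arr[1],arr[9]; hi=8 → 5 6 18 16 14 17 4 12 15 11
arr[mid]=6=6: mid=2
arr[mid]=18>6: swap arr[2],arr[8]; hi=7 → 5 6 15 16 14 17 4 12 18 11
arr[mid]=15>6: swap arr[2],arr[7]; hi=6 → 5 6 12 16 14 17 4 15 18 11
arr[mid]=12>6: swap arr[2],arr[6]; hi=5 → 5 6 4 16 14 17 12 15 18 11
arr[mid]=4<6: swap arr[1],arr[2]; lo=2,mid=3 → 5 4 6 16 14 17 12 15 18 11
arr[mid]=16>6: swap arr[3],arr[5]; hi=4 → 5 4 6 17 14 16 12 15 18 11
arr[mid]=17>6: swap arr[3],arr[4]; hi=3 → 5 4 6 14 17 16 12 15 18 11
arr[mid]=14>6: swap arr[3],arr[3]; hi=2 → 5 4 6 14 17 16 12 15 18 11
end: lo=2, hi=2; arr = 5 4 6 14 17 16 12 15 18 11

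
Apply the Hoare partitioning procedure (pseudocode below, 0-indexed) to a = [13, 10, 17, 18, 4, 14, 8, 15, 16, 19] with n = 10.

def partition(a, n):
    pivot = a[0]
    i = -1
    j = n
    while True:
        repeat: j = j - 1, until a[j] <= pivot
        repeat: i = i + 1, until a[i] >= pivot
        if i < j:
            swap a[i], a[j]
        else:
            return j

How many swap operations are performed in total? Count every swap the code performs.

pivot=13
j stops at 6 (8), i stops at 0 (13); swap ⇒ [8, 10, 17, 18, 4, 14, 13, 15, 16, 19]
j stops at 4 (4), i stops at 2 (17); swap ⇒ [8, 10, 4, 18, 17, 14, 13, 15, 16, 19]
j stops at 2, i stops at 3; i≥j ⇒ return 2. a=[8, 10, 4, 18, 17, 14, 13, 15, 16, 19]

2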